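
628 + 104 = 732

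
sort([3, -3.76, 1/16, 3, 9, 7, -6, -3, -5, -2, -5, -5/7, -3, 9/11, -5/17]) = [-6, -5, -5, -3.76, -3, -3, -2, -5/7, -5/17, 1/16, 9/11, 3, 3, 7, 9]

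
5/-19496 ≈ -0.000256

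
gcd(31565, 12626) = 6313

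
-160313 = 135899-296212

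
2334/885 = 778/295 ≈ 2.64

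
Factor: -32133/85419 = -1*3^(-1)*9491^(-1)*10711^1 = -10711/28473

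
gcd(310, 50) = 10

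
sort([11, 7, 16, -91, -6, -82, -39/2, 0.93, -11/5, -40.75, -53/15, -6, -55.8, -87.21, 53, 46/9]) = [-91, -87.21, -82, -55.8, -40.75, -39/2, -6, -6, -53/15, -11/5, 0.93, 46/9, 7, 11, 16, 53]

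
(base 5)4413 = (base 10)608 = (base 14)316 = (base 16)260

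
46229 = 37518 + 8711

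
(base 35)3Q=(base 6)335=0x83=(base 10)131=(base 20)6B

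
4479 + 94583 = 99062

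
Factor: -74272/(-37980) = 2^3 * 3^(-2) * 5^(-1) * 11^1 = 88/45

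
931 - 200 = 731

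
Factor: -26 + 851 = 3^1*5^2*11^1 = 825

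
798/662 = 1 + 68/331 ≈ 1.21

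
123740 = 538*230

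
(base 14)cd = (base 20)91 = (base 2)10110101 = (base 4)2311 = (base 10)181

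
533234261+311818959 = 845053220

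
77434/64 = 1209 + 29/32 ≈ 1209.91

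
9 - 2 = 7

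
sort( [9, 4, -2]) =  [-2, 4, 9]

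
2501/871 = 2 + 759/871≈2.87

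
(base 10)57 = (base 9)63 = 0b111001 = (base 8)71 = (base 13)45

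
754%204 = 142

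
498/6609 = 166/2203 ≈ 0.0754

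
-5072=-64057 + 58985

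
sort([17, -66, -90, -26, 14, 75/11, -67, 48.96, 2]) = [-90, -67, -66, -26, 2, 75/11, 14, 17, 48.96]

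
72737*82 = 5964434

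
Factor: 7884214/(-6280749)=-1 * 2^1 * 3^(-2) * 13^1 * 41^(-1) * 263^1 * 1153^1 * 17021^(-1)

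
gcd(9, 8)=1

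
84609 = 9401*9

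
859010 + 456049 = 1315059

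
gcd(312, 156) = 156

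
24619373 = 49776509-25157136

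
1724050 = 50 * 34481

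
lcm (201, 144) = 9648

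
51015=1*51015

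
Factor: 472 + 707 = 3^2*131^1 = 1179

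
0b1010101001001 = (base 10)5449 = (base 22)b5f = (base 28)6qh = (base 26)81f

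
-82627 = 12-82639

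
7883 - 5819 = 2064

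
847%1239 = 847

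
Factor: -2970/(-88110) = 3^1*89^(-1) = 3/89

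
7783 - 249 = 7534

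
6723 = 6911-188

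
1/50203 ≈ 0.0000199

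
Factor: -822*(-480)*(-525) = -1*2^6*3^3*5^3*7^1*137^1 = -207144000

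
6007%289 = 227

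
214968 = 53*4056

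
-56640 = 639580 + -696220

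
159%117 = 42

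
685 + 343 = 1028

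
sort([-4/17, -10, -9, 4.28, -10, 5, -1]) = [-10, -10, -9, -1, -4/17, 4.28, 5]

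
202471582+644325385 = 846796967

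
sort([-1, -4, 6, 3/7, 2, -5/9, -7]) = [-7, -4, -1, -5/9, 3/7, 2, 6]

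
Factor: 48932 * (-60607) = -1 * 2^2 * 13^1 * 941^1 * 60607^1 = -2965621724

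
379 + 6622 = 7001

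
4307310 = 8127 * 530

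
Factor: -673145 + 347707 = -1 * 2^1 * 29^1 * 31^1 * 181^1 = -325438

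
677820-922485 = -244665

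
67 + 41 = 108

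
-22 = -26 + 4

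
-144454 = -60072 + -84382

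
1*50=50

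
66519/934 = 71 + 205/934 ≈ 71.22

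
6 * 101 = 606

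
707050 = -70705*(-10)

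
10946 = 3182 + 7764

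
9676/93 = 104 + 4/93 ≈ 104.04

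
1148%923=225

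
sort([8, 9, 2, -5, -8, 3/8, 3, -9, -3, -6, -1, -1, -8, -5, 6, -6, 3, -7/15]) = [-9, -8, -8, -6, -6, -5, -5, -3, -1, -1, -7/15, 3/8, 2, 3, 3, 6, 8, 9]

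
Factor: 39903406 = 2^1 * 73^1 * 273311^1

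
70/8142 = 35/4071 ≈ 0.00860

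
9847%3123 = 478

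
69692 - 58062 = 11630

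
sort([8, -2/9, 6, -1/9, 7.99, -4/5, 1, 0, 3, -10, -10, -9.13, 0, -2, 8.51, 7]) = [-10, -10, -9.13, -2, -4/5, -2/9, -1/9, 0, 0, 1, 3, 6, 7, 7.99, 8, 8.51]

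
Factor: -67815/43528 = -1*2^(-3)*3^2*5^1*11^1*137^1*5441^(-1)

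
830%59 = 4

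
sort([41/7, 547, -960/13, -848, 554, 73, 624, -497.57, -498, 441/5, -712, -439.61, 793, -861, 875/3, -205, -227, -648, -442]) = [-861, -848, -712, -648, -498, -497.57, -442, -439.61, -227, -205, -960/13, 41/7, 73, 441/5, 875/3, 547, 554, 624, 793]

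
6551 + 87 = 6638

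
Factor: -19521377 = -1*1279^1*15263^1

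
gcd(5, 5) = 5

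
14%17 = 14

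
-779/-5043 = 19/123 ≈ 0.154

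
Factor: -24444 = -1*2^2*3^2*7^1*97^1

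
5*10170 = 50850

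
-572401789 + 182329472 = -390072317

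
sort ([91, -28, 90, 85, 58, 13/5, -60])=[-60, -28, 13/5, 58, 85, 90, 91]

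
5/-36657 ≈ -0.000136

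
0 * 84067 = 0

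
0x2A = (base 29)1D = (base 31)1B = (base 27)1F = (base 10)42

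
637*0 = 0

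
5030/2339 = 2 + 352/2339 ≈ 2.15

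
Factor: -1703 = -1*13^1*131^1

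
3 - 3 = 0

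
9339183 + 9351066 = 18690249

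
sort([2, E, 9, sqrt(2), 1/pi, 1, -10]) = [-10, 1/pi, 1, sqrt(2), 2, E, 9]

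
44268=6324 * 7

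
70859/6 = 11809 + 5/6 ≈ 11809.83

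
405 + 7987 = 8392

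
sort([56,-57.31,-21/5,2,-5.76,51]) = [-57.31,-5.76,-21/5,2,51,56]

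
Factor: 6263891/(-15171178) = -1*2^(-1)*11^(-1)*31^1*202061^1*689599^(-1)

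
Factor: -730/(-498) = 3^(-1)*5^1*73^1*83^(-1) = 365/249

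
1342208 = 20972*64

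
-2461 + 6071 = 3610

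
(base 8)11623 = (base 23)9ak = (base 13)2386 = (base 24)8gj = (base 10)5011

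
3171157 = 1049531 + 2121626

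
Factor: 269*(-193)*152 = -1*2^3*19^1*193^1*269^1 = -7891384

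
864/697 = 1+167/697≈1.24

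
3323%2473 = 850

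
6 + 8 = 14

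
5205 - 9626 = -4421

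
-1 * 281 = -281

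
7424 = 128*58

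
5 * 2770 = 13850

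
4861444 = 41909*116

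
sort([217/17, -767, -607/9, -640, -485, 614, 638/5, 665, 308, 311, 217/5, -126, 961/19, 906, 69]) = [-767, -640, -485, -126, -607/9, 217/17, 217/5, 961/19, 69, 638/5, 308, 311, 614, 665, 906]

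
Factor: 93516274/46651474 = 31^1*43^(-1)*53^1*149^1*191^1*457^(-1)*1187^(-1) = 46758137/23325737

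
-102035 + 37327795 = 37225760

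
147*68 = 9996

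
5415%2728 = 2687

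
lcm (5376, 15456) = 123648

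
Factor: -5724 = -1 * 2^2 * 3^3 * 53^1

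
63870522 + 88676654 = 152547176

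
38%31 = 7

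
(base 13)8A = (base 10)114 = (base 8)162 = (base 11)A4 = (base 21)59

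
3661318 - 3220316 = 441002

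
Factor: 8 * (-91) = -1 * 2^3 * 7^1 * 13^1 = -728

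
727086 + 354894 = 1081980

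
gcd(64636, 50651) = 1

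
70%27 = 16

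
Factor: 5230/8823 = 2^1*3^ (-1)*5^1*17^ (-1)*173^ (-1)*523^1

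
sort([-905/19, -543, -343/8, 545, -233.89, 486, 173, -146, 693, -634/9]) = [-543, -233.89, -146, -634/9, -905/19, -343/8, 173, 486, 545, 693]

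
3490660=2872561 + 618099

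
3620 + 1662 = 5282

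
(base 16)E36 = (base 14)147C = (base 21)855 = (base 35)2XX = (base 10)3638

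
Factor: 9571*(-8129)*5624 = -1*2^3*11^1*17^1*19^1*37^1*563^1*739^1 = -437562154216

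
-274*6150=-1685100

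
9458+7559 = 17017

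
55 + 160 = 215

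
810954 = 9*90106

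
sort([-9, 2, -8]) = [-9, -8, 2]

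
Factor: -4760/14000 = -1*2^(-1)*5^(-2)*17^1 = -17/50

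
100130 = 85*1178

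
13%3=1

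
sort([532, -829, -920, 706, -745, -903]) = [-920, -903, -829, -745, 532, 706]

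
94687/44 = 2151 + 43/44 ≈ 2151.98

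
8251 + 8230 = 16481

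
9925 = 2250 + 7675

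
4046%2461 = 1585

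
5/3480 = 1/696 ≈ 0.00144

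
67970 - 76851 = -8881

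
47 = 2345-2298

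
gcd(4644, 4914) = 54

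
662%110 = 2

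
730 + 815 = 1545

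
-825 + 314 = -511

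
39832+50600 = 90432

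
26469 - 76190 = -49721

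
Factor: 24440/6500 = 2^1*5^(-2)*47^1 = 94/25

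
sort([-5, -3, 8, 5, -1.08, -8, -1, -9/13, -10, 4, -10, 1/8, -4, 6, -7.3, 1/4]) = [-10, -10, -8, -7.3, -5, -4, -3, -1.08, -1, -9/13, 1/8, 1/4, 4, 5, 6, 8]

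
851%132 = 59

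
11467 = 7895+3572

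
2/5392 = 1/2696 ≈ 0.000371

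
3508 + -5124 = -1616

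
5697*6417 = 36557649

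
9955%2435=215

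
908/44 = 227/11 ≈ 20.64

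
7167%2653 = 1861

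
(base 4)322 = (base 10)58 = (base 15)3d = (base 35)1n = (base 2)111010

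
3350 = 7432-4082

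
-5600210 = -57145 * 98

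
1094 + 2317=3411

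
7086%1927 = 1305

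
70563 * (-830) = -58567290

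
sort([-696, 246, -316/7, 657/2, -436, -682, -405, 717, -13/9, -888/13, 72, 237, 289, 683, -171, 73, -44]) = [-696, -682, -436, -405, -171, -888/13, -316/7, -44, -13/9, 72, 73, 237, 246, 289, 657/2, 683, 717]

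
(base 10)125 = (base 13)98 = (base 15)85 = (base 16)7d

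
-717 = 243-960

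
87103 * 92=8013476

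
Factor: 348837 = 3^1 * 116279^1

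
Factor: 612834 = 2^1*3^1*102139^1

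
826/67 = 12 + 22/67 ≈ 12.33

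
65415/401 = 163 + 52/401 ≈ 163.13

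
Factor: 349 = 349^1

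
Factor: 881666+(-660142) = 2^2 * 55381^1 = 221524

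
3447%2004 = 1443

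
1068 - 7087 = -6019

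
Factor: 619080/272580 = 2^1 * 59^(-1) * 67^1 = 134/59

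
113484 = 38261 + 75223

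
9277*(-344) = -3191288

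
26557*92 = 2443244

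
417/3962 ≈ 0.105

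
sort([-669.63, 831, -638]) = [-669.63, -638, 831]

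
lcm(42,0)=0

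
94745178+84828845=179574023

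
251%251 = 0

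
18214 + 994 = 19208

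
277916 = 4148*67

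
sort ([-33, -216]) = [-216, -33]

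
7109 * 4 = 28436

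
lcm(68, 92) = 1564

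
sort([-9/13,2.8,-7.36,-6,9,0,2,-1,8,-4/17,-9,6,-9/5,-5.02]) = [-9,-7.36,-6,-5.02,-9/5,-1,-9/13,-4/17,0,2,2.8,6,8,9]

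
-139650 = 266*(-525)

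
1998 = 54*37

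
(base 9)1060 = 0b1100001111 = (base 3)1002000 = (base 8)1417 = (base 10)783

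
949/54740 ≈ 0.0173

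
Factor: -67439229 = -1*3^1*11^2*13^1*31^1*461^1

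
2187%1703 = 484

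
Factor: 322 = 2^1 * 7^1 * 23^1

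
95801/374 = 256+57/374 ≈ 256.15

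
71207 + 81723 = 152930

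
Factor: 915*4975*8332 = 2^2*3^1*5^3*61^1*199^1*2083^1 = 37928305500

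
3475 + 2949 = 6424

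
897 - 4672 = -3775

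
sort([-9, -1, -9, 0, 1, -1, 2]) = [-9, -9, -1, -1, 0, 1, 2]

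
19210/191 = 100 + 110/191 ≈ 100.58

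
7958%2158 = 1484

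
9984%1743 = 1269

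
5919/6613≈0.895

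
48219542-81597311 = -33377769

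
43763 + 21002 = 64765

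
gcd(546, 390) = 78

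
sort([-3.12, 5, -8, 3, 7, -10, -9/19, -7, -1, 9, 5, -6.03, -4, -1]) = [-10, -8, -7, -6.03, -4, -3.12, -1, -1, -9/19, 3, 5, 5, 7, 9]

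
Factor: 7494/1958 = 3^1*11^(-1)*89^(-1)*1249^1 = 3747/979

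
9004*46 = 414184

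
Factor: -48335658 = -1*2^1*3^1*7^2*17^1*19^1*509^1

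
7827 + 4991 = 12818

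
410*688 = 282080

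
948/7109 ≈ 0.133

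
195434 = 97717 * 2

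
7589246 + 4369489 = 11958735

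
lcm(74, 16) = 592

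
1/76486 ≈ 0.0000131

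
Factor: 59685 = 3^1 * 5^1 * 23^1 * 173^1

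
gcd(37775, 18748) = 1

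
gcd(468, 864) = 36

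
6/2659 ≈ 0.00226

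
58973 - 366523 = -307550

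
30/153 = 10/51 ≈ 0.196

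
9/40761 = 1/4529 ≈ 0.000221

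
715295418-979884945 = -264589527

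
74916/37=2024 + 28/37 ≈ 2024.76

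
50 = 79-29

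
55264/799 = 69 + 133/799 ≈ 69.17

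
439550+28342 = 467892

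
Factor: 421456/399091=2^4*11^(-1)*53^1*73^(-1)=848/803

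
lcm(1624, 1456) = 42224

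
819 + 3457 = 4276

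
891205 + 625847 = 1517052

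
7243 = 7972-729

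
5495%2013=1469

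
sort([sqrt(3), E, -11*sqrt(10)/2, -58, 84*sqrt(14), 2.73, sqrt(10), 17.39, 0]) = [-58, -11*sqrt(10)/2, 0, sqrt(3), E, 2.73, sqrt(10), 17.39, 84*sqrt(14)]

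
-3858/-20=192 + 9/10=192.90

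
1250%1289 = 1250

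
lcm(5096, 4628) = 453544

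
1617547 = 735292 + 882255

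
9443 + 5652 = 15095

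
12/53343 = 4/17781 ≈ 0.000225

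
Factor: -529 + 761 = 2^3*29^1 = 232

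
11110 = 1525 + 9585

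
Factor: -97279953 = -1 * 3^1 * 31^1 * 389^1 * 2689^1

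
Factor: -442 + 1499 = 7^1 * 151^1 = 1057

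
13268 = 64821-51553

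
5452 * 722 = 3936344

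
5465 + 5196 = 10661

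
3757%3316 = 441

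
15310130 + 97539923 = 112850053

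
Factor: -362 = -1 * 2^1 * 181^1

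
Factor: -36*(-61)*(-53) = -1*2^2*3^2*53^1*61^1 = -116388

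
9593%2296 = 409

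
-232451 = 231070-463521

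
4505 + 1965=6470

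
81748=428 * 191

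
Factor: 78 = 2^1*3^1*13^1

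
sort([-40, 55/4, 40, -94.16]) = [-94.16, -40, 55/4, 40]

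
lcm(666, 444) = 1332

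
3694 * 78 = 288132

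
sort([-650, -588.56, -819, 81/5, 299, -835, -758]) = [-835, -819, -758, -650, -588.56, 81/5, 299]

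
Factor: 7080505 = 5^1 * 37^1 * 38273^1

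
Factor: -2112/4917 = -1 * 2^6 * 149^(-1) = -64/149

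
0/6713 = 0 = 0.00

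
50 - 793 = -743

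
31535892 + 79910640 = 111446532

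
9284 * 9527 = 88448668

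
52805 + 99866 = 152671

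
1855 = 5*371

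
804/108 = 7 + 4/9 ≈ 7.44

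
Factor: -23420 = -1 * 2^2 * 5^1 * 1171^1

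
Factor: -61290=-1*2^1*3^3*5^1*227^1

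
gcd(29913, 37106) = 1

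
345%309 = 36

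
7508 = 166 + 7342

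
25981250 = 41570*625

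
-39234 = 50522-89756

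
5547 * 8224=45618528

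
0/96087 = 0 = 0.00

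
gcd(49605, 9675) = 15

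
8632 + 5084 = 13716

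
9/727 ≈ 0.0124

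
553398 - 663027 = -109629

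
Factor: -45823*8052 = -1*2^2*3^1*11^1*61^1*45823^1 = -368966796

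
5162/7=737+3/7 ≈ 737.43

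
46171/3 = 15390 + 1/3 ≈ 15390.33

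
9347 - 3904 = 5443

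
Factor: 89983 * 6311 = 6311^1 * 89983^1 = 567882713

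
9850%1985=1910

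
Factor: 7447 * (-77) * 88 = -1 * 2^3 * 7^1 * 11^3 * 677^1 = -50460872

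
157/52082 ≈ 0.00301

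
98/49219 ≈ 0.00199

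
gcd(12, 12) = 12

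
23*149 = 3427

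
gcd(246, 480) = 6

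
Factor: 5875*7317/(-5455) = -1*3^3*5^2*47^1*271^1*1091^(-1) = -8597475/1091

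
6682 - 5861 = 821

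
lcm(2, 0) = 0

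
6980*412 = 2875760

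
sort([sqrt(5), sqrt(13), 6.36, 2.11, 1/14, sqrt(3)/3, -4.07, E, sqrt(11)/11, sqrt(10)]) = [-4.07, 1/14, sqrt(11)/11, sqrt(3)/3, 2.11, sqrt(5), E, sqrt(10), sqrt(13), 6.36]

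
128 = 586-458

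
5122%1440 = 802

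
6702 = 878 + 5824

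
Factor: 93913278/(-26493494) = -1 * 3^1 * 23^1 * 680531^1 * 13246747^(-1) = -46956639/13246747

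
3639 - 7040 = -3401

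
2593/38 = 68 + 9/38 ≈ 68.24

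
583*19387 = 11302621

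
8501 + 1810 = 10311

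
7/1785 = 1/255 ≈ 0.00392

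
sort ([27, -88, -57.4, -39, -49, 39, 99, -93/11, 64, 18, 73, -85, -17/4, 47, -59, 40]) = [-88, -85, -59, -57.4, -49, -39, -93/11, -17/4, 18, 27, 39, 40, 47, 64, 73, 99]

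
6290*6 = 37740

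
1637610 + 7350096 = 8987706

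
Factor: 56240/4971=2^4 * 3^(-1) * 5^1 * 19^1 * 37^1 * 1657^(-1)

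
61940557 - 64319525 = -2378968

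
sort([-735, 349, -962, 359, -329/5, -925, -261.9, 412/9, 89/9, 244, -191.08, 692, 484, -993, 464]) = [-993, -962, -925, -735, -261.9, -191.08, -329/5, 89/9, 412/9, 244, 349, 359, 464, 484, 692]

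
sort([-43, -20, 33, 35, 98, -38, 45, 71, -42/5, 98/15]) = [-43, -38, -20, -42/5, 98/15, 33, 35, 45, 71, 98]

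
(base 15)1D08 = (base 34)5FI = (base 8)14244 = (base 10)6308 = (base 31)6HF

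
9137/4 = 2284+1/4 = 2284.25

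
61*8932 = 544852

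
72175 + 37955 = 110130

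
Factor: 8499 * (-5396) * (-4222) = 2^3 * 3^1 * 19^1 * 71^1 * 2111^1 * 2833^1 = 193623470088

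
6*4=24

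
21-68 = -47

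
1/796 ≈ 0.00126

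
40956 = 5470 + 35486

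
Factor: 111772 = 2^2*27943^1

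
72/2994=12/499 ≈ 0.0240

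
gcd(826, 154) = 14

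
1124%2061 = 1124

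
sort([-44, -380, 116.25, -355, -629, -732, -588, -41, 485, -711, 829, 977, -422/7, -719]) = [-732, -719, -711, -629, -588, -380, -355, -422/7, -44, -41, 116.25, 485, 829, 977]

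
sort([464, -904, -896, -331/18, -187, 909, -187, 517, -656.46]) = [-904, -896, -656.46, -187, -187, -331/18, 464, 517, 909]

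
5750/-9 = -638 - 8/9 ≈ -638.89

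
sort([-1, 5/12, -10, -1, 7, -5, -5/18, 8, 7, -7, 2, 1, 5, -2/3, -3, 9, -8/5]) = [-10, -7, -5, -3, -8/5, -1, -1, -2/3, -5/18, 5/12, 1, 2, 5, 7, 7, 8, 9]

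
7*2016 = 14112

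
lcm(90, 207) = 2070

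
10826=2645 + 8181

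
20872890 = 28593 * 730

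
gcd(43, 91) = 1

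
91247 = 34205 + 57042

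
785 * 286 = 224510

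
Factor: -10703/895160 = -1*2^(-3)*5^(-1)*11^1*23^(-1) = -11/920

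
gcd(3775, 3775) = 3775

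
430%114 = 88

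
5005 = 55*91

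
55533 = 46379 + 9154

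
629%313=3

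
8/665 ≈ 0.0120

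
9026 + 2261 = 11287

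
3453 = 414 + 3039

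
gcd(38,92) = 2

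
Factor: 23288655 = 3^1 * 5^1 * 13^1 * 119429^1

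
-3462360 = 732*(-4730)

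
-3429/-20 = 171 + 9/20 = 171.45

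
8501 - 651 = 7850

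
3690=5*738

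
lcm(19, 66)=1254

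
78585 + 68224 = 146809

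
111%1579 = 111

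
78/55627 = 6/4279 ≈ 0.00140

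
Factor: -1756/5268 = -1*3^(-1) = -1/3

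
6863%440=263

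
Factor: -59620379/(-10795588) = 2^(-2)*7^1*13^1*229^1*967^(-1)*2791^(-1)*2861^1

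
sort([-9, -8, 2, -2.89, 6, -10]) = [-10, -9, -8, -2.89, 2, 6]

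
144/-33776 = -9/2111 ≈ -0.00426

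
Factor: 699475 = 5^2*7^2*571^1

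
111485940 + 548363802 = 659849742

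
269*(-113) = -30397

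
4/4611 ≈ 0.000867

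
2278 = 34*67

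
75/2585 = 15/517 ≈ 0.0290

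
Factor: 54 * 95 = 2^1 * 3^3 * 5^1 * 19^1 = 5130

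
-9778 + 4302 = -5476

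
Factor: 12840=2^3*3^1*5^1*107^1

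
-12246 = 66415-78661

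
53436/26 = 26718/13 ≈ 2055.23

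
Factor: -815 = -1*5^1*163^1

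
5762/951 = 6 + 56/951 ≈ 6.06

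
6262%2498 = 1266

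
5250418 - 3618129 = 1632289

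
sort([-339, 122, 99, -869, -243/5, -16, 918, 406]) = [-869, -339, -243/5, -16, 99, 122, 406, 918]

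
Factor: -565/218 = -1 * 2^(-1) * 5^1 * 109^(-1) * 113^1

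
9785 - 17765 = -7980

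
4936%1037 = 788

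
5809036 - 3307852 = 2501184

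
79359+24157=103516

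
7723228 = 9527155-1803927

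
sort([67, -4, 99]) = [-4, 67, 99]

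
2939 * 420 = 1234380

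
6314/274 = 23 + 6/137≈23.04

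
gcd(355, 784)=1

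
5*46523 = 232615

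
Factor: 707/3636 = 2^(-2) * 3^(-2) * 7^1 = 7/36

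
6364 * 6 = 38184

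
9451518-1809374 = 7642144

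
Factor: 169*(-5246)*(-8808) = 2^4*3^1*13^2*43^1*61^1*367^1 = 7808943792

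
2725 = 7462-4737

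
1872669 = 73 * 25653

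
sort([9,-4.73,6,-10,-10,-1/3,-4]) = [-10,-10,-4.73,-4,-1/3,6,9]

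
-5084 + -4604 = -9688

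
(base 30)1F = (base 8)55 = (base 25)1K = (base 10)45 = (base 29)1G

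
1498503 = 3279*457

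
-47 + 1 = -46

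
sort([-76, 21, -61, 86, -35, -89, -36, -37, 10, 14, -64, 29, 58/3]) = [-89, -76, -64, -61, -37, -36, -35, 10, 14, 58/3, 21, 29, 86]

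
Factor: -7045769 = -1*17^1*414457^1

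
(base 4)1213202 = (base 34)5ou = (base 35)5eb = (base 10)6626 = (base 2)1100111100010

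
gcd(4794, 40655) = 47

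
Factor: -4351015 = -1*5^1*29^1*37^1*811^1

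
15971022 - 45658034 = -29687012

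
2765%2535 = 230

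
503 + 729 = 1232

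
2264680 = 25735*88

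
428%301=127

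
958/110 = 479/55 ≈ 8.71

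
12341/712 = 17 + 237/712 ≈ 17.33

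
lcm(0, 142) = 0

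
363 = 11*33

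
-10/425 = -2/85 ≈ -0.0235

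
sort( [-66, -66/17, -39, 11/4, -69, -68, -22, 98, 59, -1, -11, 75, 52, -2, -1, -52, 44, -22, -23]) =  [-69, -68, -66, -52, -39, -23, -22, -22, -11, -66/17, -2, -1, -1, 11/4, 44, 52, 59, 75, 98]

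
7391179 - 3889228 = 3501951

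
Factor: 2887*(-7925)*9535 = -1*5^3*317^1*1907^1*2887^1 = -218155794125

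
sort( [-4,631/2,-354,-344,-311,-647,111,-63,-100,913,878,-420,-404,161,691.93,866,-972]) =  [-972,-647,-420,-404,-354,-344,-311,-100,-63,-4,111,161,631/2,691.93,866,878,913]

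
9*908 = 8172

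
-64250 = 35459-99709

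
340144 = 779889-439745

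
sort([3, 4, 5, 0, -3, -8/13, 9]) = [-3, -8/13, 0, 3, 4, 5, 9]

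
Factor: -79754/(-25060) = 2^(-1)*5^(-1)*7^(-1)*179^(-1)*39877^1 = 39877/12530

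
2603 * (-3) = -7809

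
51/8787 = 17/2929 ≈ 0.00580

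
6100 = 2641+3459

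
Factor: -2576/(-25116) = 2^2 * 3^(-1) * 13^(-1) = 4/39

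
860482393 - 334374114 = 526108279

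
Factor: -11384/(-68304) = 2^(-1) * 3^(-1) = 1/6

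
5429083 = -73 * (-74371)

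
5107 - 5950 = -843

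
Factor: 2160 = 2^4 * 3^3 * 5^1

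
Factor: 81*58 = 2^1*3^4*29^1 = 4698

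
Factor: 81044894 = 2^1*7^1*5788921^1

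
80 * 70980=5678400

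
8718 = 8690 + 28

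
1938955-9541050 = -7602095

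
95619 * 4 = 382476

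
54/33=18/11 ≈ 1.64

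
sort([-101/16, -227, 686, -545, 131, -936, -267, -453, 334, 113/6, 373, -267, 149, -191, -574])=[-936, -574, -545, -453, -267, -267, -227, -191, -101/16, 113/6, 131, 149, 334, 373, 686]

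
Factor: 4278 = 2^1 * 3^1 * 23^1 * 31^1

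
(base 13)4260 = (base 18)1a76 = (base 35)7hy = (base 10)9204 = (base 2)10001111110100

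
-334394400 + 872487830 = 538093430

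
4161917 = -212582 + 4374499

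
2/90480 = 1/45240 ≈ 0.0000221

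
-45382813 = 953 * (-47621)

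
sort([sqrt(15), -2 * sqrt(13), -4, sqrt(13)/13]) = [-2 * sqrt(13), -4, sqrt(13)/13, sqrt(15)]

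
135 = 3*45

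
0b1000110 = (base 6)154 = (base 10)70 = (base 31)28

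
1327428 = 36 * 36873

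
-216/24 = -9 = -9.00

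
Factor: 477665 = 5^1*83^1*1151^1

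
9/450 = 1/50 = 0.02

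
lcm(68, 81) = 5508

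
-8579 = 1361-9940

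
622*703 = 437266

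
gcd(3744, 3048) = 24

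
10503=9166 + 1337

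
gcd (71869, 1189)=1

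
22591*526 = 11882866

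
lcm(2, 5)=10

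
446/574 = 223/287 ≈ 0.777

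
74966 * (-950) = -71217700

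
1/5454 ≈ 0.000183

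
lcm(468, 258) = 20124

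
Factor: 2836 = 2^2*709^1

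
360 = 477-117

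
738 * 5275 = 3892950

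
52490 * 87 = 4566630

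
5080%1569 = 373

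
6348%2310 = 1728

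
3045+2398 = 5443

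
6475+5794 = 12269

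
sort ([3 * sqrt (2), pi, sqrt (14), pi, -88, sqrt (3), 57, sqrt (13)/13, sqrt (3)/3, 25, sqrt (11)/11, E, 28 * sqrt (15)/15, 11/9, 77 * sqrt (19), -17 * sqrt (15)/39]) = [-88, -17 * sqrt (15)/39, sqrt (13)/13, sqrt (11)/11, sqrt (3)/3, 11/9, sqrt (3), E, pi, pi, sqrt (14), 3 * sqrt (2), 28 * sqrt (15)/15, 25, 57, 77 * sqrt (19)]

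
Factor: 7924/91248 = 2^(-2)*3^(-1)*7^1*283^1*1901^(-1) = 1981/22812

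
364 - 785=-421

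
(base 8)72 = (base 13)46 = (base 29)20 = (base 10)58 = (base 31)1r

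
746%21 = 11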